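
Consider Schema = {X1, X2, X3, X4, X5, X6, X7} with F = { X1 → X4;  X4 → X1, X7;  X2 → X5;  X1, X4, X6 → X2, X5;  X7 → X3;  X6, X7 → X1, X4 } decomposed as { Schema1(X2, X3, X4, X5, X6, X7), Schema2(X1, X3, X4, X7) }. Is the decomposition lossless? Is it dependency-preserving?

Lossless test: (X3, X4, X7)⁺ = {X1, X3, X4, X7}, which contains all of one fragment — lossless.
Dependency preservation: X1, X4, X6 → X2, X5; X6, X7 → X1, X4 are not contained in any single fragment, but the restricted closure of each left-hand side across the fragments still reaches the right-hand side; the remaining FDs each lie inside some fragment. All dependencies are preserved.

lossless and dependency-preserving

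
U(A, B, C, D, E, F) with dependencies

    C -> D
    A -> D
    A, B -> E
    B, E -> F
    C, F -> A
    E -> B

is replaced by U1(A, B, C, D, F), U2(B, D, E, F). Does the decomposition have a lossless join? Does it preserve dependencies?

Lossless test: (B, D, F)⁺ = {B, D, F}, which is a superkey of neither fragment — lossy.
Dependency preservation: the restricted closure of {A, B} across the fragments never reaches {E}, so A, B → E cannot be enforced without a join — not preserved.

lossy and not dependency-preserving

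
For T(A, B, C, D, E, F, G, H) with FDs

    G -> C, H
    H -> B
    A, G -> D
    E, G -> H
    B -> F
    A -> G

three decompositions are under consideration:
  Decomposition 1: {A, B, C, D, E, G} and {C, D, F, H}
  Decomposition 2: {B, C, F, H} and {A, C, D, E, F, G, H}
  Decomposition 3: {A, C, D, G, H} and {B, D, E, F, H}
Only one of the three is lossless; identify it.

Decomposition 2

Decomposition 1: common = {C, D}, closure = {C, D} → lossy.
Decomposition 2: common = {C, F, H}, closure = {B, C, F, H} → lossless.
Decomposition 3: common = {D, H}, closure = {B, D, F, H} → lossy.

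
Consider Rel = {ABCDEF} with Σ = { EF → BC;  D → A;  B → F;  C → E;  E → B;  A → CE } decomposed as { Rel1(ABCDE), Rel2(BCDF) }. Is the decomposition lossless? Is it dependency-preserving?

Lossless test: (BCD)⁺ = {ABCDEF}, which contains all of one fragment — lossless.
Dependency preservation: EF → BC is not contained in any single fragment, but the restricted closure of its left-hand side across the fragments still reaches the right-hand side; the remaining FDs each lie inside some fragment. All dependencies are preserved.

lossless and dependency-preserving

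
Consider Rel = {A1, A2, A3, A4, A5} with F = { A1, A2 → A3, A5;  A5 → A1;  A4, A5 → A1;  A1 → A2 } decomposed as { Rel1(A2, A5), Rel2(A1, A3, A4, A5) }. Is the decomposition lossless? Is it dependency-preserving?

Lossless test: (A5)⁺ = {A1, A2, A3, A5}, which contains all of one fragment — lossless.
Dependency preservation: A1, A2 → A3, A5; A1 → A2 are not contained in any single fragment, but the restricted closure of each left-hand side across the fragments still reaches the right-hand side; the remaining FDs each lie inside some fragment. All dependencies are preserved.

lossless and dependency-preserving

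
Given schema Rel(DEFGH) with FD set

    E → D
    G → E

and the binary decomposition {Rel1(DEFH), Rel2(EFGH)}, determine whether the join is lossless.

Common attributes: Rel1 ∩ Rel2 = {EFH}.
Closure of {EFH}: E → D applies, adding D. So (EFH)⁺ = {DEFH}.
This closure contains every attribute of Rel1, so Rel1 ∩ Rel2 → Rel1. The join is lossless.

Yes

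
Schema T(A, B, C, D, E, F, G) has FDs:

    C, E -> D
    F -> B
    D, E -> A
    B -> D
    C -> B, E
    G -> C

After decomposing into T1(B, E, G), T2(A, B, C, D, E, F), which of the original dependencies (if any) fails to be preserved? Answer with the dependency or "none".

Check G → C: no single fragment contains all of {C, G}, and the restricted closure of {G} across the fragments never reaches {C}.
C, E → D is preserved.
F → B is preserved.
D, E → A is preserved.
B → D is preserved.
C → B, E is preserved.

G -> C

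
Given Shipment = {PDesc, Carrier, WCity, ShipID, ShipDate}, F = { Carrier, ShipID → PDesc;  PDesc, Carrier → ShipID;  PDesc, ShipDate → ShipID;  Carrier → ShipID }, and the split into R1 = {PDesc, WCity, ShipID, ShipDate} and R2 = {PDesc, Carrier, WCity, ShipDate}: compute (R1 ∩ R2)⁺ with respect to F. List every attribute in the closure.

PDesc, WCity, ShipID, ShipDate

R1 ∩ R2 = {PDesc, WCity, ShipDate}.
PDesc, ShipDate → ShipID applies, adding ShipID
Closure: {PDesc, WCity, ShipID, ShipDate}.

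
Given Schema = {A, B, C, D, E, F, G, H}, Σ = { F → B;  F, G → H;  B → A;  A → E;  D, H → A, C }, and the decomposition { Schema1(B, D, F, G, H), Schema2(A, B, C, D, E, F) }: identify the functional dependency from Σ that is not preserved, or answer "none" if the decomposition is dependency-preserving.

Check D, H → A, C: no single fragment contains all of {A, C, D, H}, and the restricted closure of {D, H} across the fragments never reaches {A, C}.
F → B is preserved.
F, G → H is preserved.
B → A is preserved.
A → E is preserved.

D, H → A, C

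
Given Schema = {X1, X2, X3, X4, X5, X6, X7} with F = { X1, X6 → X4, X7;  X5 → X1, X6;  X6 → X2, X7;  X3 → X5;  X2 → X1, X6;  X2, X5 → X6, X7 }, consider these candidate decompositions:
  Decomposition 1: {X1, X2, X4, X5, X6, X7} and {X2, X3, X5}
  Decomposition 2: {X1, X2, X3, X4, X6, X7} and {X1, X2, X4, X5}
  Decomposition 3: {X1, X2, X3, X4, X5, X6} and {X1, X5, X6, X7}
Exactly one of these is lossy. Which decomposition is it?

Decomposition 2

Decomposition 1: common = {X2, X5}, closure = {X1, X2, X4, X5, X6, X7} → lossless.
Decomposition 2: common = {X1, X2, X4}, closure = {X1, X2, X4, X6, X7} → lossy.
Decomposition 3: common = {X1, X5, X6}, closure = {X1, X2, X4, X5, X6, X7} → lossless.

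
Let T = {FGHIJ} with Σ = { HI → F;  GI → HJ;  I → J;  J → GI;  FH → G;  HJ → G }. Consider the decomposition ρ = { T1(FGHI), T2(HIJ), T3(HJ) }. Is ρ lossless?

Chase test. Columns are FGHIJ; row i has aⱼ where attribute j ∈ Ti, else bᵢⱼ.
Initial tableau (one row per fragment):
  row 1: a1 a2 a3 a4 b15
  row 2: b21 b22 a3 a4 a5
  row 3: b31 b32 a3 b34 a5
Rows 1 and 2 agree on HI; apply HI→F and equate their F entries.
Rows 1 and 2 agree on I; apply I→J and equate their J entries.
Rows 1 and 2 agree on J; apply J→GI and equate their GI entries.
Rows 1 and 3 agree on J; apply J→GI and equate their GI entries.
Rows 1 and 3 agree on HI; apply HI→F and equate their F entries.
Row 1 is now all distinguished symbols — the join is lossless.

Yes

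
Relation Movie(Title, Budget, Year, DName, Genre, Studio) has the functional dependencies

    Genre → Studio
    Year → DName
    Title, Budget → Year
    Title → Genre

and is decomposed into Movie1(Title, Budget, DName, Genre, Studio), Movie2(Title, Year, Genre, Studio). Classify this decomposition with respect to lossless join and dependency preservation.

lossy and not dependency-preserving

Lossless test: (Title, Genre, Studio)⁺ = {Title, Genre, Studio}, which is a superkey of neither fragment — lossy.
Dependency preservation: the restricted closure of {Year} across the fragments never reaches {DName}, so Year → DName cannot be enforced without a join — not preserved.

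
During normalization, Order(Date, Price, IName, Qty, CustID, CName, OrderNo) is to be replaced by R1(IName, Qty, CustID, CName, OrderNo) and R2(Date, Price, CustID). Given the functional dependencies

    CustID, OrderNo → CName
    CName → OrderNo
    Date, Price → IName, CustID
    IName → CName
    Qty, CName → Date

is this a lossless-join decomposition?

No

Common attributes: R1 ∩ R2 = {CustID}.
No dependency enlarges {CustID}, so (CustID)⁺ = {CustID}.
The closure contains neither all of R1 = {IName, Qty, CustID, CName, OrderNo} nor all of R2 = {Date, Price, CustID}, so the common attributes are not a superkey of either fragment. The join is lossy.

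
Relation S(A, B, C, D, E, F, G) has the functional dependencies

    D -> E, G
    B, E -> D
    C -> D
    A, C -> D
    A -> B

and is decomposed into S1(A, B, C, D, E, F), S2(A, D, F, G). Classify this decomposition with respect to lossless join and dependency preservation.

Lossless test: (A, D, F)⁺ = {A, B, D, E, F, G}, which contains all of one fragment — lossless.
Dependency preservation: D → E, G is not contained in any single fragment, but the restricted closure of its left-hand side across the fragments still reaches the right-hand side; the remaining FDs each lie inside some fragment. All dependencies are preserved.

lossless and dependency-preserving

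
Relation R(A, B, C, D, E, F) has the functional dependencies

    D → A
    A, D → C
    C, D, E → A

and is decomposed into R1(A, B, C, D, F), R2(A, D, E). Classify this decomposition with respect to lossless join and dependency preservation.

Lossless test: (A, D)⁺ = {A, C, D}, which is a superkey of neither fragment — lossy.
Dependency preservation: C, D, E → A is not contained in any single fragment, but the restricted closure of its left-hand side across the fragments still reaches the right-hand side; the remaining FDs each lie inside some fragment. All dependencies are preserved.

lossy but dependency-preserving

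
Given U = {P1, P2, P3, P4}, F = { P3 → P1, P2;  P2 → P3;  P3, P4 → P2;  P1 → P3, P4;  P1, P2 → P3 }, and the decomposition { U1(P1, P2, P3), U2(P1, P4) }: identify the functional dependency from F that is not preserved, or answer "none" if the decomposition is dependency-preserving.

P3 → P1, P2 lies within U1.
P2 → P3 lies within U1.
P3, P4 → P2: restricted closure across fragments reaches P2.
P1 → P3, P4: restricted closure across fragments reaches P3, P4.
P1, P2 → P3 lies within U1.
Every dependency is enforceable on the fragments, so the decomposition is dependency-preserving.

none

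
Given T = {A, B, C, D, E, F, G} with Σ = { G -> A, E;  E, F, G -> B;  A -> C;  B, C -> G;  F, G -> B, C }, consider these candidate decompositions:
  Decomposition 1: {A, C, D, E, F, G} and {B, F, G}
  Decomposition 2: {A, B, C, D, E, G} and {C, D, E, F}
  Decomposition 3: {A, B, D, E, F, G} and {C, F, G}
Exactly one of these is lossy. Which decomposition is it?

Decomposition 2

Decomposition 1: common = {F, G}, closure = {A, B, C, E, F, G} → lossless.
Decomposition 2: common = {C, D, E}, closure = {C, D, E} → lossy.
Decomposition 3: common = {F, G}, closure = {A, B, C, E, F, G} → lossless.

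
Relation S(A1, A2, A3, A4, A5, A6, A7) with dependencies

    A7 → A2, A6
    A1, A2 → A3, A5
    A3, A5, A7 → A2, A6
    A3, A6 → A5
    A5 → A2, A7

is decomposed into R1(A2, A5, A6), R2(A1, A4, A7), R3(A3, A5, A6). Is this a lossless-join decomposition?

Chase test. Columns are A1, A2, A3, A4, A5, A6, A7; row i has aⱼ where attribute j ∈ Ri, else bᵢⱼ.
Initial tableau (one row per fragment):
  row 1: b11 a2 b13 b14 a5 a6 b17
  row 2: a1 b22 b23 a4 b25 b26 a7
  row 3: b31 b32 a3 b34 a5 a6 b37
Rows 1 and 3 agree on A5; apply A5→A2, A7 and equate their A2, A7 entries.
No row becomes fully distinguished — the join is lossy.

No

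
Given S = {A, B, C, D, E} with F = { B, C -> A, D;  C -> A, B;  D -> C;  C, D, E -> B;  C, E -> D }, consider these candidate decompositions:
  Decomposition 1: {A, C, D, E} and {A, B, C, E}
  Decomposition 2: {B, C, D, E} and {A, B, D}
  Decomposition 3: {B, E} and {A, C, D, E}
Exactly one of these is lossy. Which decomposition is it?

Decomposition 3

Decomposition 1: common = {A, C, E}, closure = {A, B, C, D, E} → lossless.
Decomposition 2: common = {B, D}, closure = {A, B, C, D} → lossless.
Decomposition 3: common = {E}, closure = {E} → lossy.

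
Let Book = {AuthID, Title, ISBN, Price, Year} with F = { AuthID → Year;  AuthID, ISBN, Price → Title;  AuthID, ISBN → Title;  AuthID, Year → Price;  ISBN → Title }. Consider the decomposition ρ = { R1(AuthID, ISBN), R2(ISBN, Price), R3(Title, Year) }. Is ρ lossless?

No

Chase test. Columns are AuthID, Title, ISBN, Price, Year; row i has aⱼ where attribute j ∈ Ri, else bᵢⱼ.
Initial tableau (one row per fragment):
  row 1: a1 b12 a3 b14 b15
  row 2: b21 b22 a3 a4 b25
  row 3: b31 a2 b33 b34 a5
Rows 1 and 2 agree on ISBN; apply ISBN→Title and equate their Title entries.
No row becomes fully distinguished — the join is lossy.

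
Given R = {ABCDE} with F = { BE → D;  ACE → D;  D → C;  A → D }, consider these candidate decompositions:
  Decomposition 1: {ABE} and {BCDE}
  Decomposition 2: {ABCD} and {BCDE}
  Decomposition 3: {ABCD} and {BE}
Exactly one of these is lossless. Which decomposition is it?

Decomposition 1: common = {BE}, closure = {BCDE} → lossless.
Decomposition 2: common = {BCD}, closure = {BCD} → lossy.
Decomposition 3: common = {B}, closure = {B} → lossy.

Decomposition 1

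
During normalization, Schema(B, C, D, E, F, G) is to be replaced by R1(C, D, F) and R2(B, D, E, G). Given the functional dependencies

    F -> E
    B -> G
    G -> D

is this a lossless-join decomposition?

Common attributes: R1 ∩ R2 = {D}.
No dependency enlarges {D}, so (D)⁺ = {D}.
The closure contains neither all of R1 = {C, D, F} nor all of R2 = {B, D, E, G}, so the common attributes are not a superkey of either fragment. The join is lossy.

No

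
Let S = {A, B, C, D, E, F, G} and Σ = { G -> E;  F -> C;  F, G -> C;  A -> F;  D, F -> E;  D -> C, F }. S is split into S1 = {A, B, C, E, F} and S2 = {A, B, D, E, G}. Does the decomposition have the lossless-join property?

Yes

Common attributes: S1 ∩ S2 = {A, B, E}.
Closure of {A, B, E}: A → F applies, adding F; F → C applies, adding C. So (A, B, E)⁺ = {A, B, C, E, F}.
This closure contains every attribute of S1, so S1 ∩ S2 → S1. The join is lossless.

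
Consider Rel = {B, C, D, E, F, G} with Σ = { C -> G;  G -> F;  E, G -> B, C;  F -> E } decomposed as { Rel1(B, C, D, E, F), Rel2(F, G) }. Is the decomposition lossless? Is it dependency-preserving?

Lossless test: (F)⁺ = {E, F}, which is a superkey of neither fragment — lossy.
Dependency preservation: the restricted closure of {C} across the fragments never reaches {G}, so C → G cannot be enforced without a join — not preserved.

lossy and not dependency-preserving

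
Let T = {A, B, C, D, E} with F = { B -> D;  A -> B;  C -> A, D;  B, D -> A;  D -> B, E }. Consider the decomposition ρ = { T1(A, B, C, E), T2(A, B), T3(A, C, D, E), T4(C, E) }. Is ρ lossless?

Chase test. Columns are A, B, C, D, E; row i has aⱼ where attribute j ∈ Ti, else bᵢⱼ.
Initial tableau (one row per fragment):
  row 1: a1 a2 a3 b14 a5
  row 2: a1 a2 b23 b24 b25
  row 3: a1 b32 a3 a4 a5
  row 4: b41 b42 a3 b44 a5
Rows 1 and 2 agree on B; apply B→D and equate their D entries.
Rows 1 and 3 agree on A; apply A→B and equate their B entries.
Rows 1 and 3 agree on C; apply C→A, D and equate their A, D entries.
Rows 1 and 4 agree on C; apply C→A, D and equate their A, D entries.
Rows 1 and 2 agree on D; apply D→B, E and equate their B, E entries.
Rows 1 and 4 agree on D; apply D→B, E and equate their B, E entries.
Row 1 is now all distinguished symbols — the join is lossless.

Yes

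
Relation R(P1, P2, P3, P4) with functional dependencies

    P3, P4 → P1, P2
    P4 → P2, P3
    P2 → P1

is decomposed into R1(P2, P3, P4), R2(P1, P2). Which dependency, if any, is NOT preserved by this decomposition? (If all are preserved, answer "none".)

P3, P4 → P1, P2: restricted closure across fragments reaches P1, P2.
P4 → P2, P3 lies within R1.
P2 → P1 lies within R2.
Every dependency is enforceable on the fragments, so the decomposition is dependency-preserving.

none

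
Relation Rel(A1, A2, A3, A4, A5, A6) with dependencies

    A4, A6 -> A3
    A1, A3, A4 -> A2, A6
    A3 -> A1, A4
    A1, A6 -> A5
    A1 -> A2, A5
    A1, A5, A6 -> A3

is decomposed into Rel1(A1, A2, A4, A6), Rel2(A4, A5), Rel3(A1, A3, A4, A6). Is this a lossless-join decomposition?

Chase test. Columns are A1, A2, A3, A4, A5, A6; row i has aⱼ where attribute j ∈ Reli, else bᵢⱼ.
Initial tableau (one row per fragment):
  row 1: a1 a2 b13 a4 b15 a6
  row 2: b21 b22 b23 a4 a5 b26
  row 3: a1 b32 a3 a4 b35 a6
Rows 1 and 3 agree on A4, A6; apply A4, A6→A3 and equate their A3 entries.
Rows 1 and 3 agree on A1, A3, A4; apply A1, A3, A4→A2, A6 and equate their A2, A6 entries.
Rows 1 and 3 agree on A1, A6; apply A1, A6→A5 and equate their A5 entries.
No row becomes fully distinguished — the join is lossy.

No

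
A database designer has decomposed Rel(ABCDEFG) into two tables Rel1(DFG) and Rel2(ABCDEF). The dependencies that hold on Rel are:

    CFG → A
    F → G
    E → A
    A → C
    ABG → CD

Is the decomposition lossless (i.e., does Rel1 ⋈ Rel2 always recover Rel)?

Common attributes: Rel1 ∩ Rel2 = {DF}.
Closure of {DF}: F → G applies, adding G. So (DF)⁺ = {DFG}.
This closure contains every attribute of Rel1, so Rel1 ∩ Rel2 → Rel1. The join is lossless.

Yes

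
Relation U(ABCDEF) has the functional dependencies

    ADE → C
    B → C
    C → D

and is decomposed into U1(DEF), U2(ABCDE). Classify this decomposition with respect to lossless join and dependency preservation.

Lossless test: (DE)⁺ = {DE}, which is a superkey of neither fragment — lossy.
Dependency preservation: every FD's attributes lie within a single fragment, so each can be enforced locally — preserved.

lossy but dependency-preserving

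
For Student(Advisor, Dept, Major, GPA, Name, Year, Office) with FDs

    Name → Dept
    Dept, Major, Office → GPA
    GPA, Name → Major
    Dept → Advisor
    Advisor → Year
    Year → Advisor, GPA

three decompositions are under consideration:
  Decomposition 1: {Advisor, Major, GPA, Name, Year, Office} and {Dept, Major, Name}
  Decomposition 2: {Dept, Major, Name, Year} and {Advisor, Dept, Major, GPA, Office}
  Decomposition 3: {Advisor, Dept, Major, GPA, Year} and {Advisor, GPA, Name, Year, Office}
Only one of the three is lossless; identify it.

Decomposition 1

Decomposition 1: common = {Major, Name}, closure = {Advisor, Dept, Major, GPA, Name, Year} → lossless.
Decomposition 2: common = {Dept, Major}, closure = {Advisor, Dept, Major, GPA, Year} → lossy.
Decomposition 3: common = {Advisor, GPA, Year}, closure = {Advisor, GPA, Year} → lossy.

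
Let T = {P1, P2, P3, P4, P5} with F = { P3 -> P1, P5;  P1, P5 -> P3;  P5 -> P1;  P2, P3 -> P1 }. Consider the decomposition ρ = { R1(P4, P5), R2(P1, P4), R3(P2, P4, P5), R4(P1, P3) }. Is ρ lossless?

Chase test. Columns are P1, P2, P3, P4, P5; row i has aⱼ where attribute j ∈ Ri, else bᵢⱼ.
Initial tableau (one row per fragment):
  row 1: b11 b12 b13 a4 a5
  row 2: a1 b22 b23 a4 b25
  row 3: b31 a2 b33 a4 a5
  row 4: a1 b42 a3 b44 b45
Rows 1 and 3 agree on P5; apply P5→P1 and equate their P1 entries.
Rows 1 and 3 agree on P1, P5; apply P1, P5→P3 and equate their P3 entries.
No row becomes fully distinguished — the join is lossy.

No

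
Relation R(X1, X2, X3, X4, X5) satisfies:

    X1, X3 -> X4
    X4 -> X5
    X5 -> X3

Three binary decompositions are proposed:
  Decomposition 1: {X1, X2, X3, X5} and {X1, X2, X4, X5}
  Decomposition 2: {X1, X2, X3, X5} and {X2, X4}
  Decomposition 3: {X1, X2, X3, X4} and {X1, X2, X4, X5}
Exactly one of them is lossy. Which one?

Decomposition 2

Decomposition 1: common = {X1, X2, X5}, closure = {X1, X2, X3, X4, X5} → lossless.
Decomposition 2: common = {X2}, closure = {X2} → lossy.
Decomposition 3: common = {X1, X2, X4}, closure = {X1, X2, X3, X4, X5} → lossless.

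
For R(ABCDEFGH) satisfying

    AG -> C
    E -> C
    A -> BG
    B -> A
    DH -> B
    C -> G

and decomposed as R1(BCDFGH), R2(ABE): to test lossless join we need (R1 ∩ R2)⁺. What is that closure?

ABCG

R1 ∩ R2 = {B}.
B → A applies, adding A
A → BG applies, adding G
AG → C applies, adding C
Closure: {ABCG}.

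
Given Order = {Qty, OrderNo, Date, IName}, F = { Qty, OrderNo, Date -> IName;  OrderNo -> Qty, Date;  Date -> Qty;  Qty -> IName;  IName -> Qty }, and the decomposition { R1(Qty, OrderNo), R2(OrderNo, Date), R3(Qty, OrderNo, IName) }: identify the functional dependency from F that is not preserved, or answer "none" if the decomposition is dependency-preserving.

Check Date → Qty: no single fragment contains all of {Qty, Date}, and the restricted closure of {Date} across the fragments never reaches {Qty}.
Qty, OrderNo, Date → IName is preserved.
OrderNo → Qty, Date is preserved.
Qty → IName is preserved.
IName → Qty is preserved.

Date -> Qty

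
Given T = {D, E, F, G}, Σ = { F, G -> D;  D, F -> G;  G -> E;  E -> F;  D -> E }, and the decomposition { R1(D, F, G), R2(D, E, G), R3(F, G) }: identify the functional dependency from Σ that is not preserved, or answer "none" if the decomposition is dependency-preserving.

Check E → F: no single fragment contains all of {E, F}, and the restricted closure of {E} across the fragments never reaches {F}.
F, G → D is preserved.
D, F → G is preserved.
G → E is preserved.
D → E is preserved.

E -> F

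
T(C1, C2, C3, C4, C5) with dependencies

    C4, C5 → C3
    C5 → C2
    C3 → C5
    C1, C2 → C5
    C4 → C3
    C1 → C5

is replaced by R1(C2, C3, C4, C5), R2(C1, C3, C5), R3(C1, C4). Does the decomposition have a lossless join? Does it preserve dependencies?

lossless and dependency-preserving

Lossless test (chase): Rows 1 and 2 agree on C5; apply C5→C2 and equate their C2 entries. Rows 1 and 3 agree on C4; apply C4→C3 and equate their C3 entries. Rows 2 and 3 agree on C1; apply C1→C5 and equate their C5 entries. Rows 1 and 3 agree on C5; apply C5→C2 and equate their C2 entries. Row 3 is now all distinguished symbols — the join is lossless.
Dependency preservation: C1, C2 → C5 is not contained in any single fragment, but the restricted closure of its left-hand side across the fragments still reaches the right-hand side; the remaining FDs each lie inside some fragment. All dependencies are preserved.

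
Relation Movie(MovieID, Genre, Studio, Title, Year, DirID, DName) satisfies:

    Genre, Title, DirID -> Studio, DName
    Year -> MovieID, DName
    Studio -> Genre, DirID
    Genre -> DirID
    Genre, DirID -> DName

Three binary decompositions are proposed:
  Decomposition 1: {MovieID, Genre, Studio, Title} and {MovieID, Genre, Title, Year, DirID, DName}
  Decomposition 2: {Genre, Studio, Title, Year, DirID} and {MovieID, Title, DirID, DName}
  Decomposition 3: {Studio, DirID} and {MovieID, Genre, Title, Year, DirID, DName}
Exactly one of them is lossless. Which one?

Decomposition 1: common = {MovieID, Genre, Title}, closure = {MovieID, Genre, Studio, Title, DirID, DName} → lossless.
Decomposition 2: common = {Title, DirID}, closure = {Title, DirID} → lossy.
Decomposition 3: common = {DirID}, closure = {DirID} → lossy.

Decomposition 1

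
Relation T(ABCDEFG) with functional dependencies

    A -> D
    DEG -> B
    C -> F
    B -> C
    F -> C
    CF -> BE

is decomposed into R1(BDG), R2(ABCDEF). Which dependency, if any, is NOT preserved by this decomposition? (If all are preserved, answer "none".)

DEG -> B

Check DEG → B: no single fragment contains all of {BDEG}, and the restricted closure of {DEG} across the fragments never reaches {B}.
A → D is preserved.
C → F is preserved.
B → C is preserved.
F → C is preserved.
CF → BE is preserved.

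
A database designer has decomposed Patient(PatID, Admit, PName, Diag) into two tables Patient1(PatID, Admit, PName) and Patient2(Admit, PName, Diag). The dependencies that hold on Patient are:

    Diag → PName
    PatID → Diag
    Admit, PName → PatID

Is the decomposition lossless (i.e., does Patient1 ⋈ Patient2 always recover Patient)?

Common attributes: Patient1 ∩ Patient2 = {Admit, PName}.
Closure of {Admit, PName}: Admit, PName → PatID applies, adding PatID; PatID → Diag applies, adding Diag. So (Admit, PName)⁺ = {PatID, Admit, PName, Diag}.
This closure contains every attribute of Patient1, so Patient1 ∩ Patient2 → Patient1. The join is lossless.

Yes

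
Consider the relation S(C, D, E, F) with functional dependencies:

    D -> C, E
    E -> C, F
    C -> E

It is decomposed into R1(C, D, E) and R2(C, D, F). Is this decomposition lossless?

Yes

Common attributes: R1 ∩ R2 = {C, D}.
Closure of {C, D}: D → C, E applies, adding E; E → C, F applies, adding F. So (C, D)⁺ = {C, D, E, F}.
This closure contains every attribute of R1, so R1 ∩ R2 → R1. The join is lossless.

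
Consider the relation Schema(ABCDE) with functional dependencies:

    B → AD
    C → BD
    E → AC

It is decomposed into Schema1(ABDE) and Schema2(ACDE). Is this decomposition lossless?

Yes

Common attributes: Schema1 ∩ Schema2 = {ADE}.
Closure of {ADE}: E → AC applies, adding C; C → BD applies, adding B. So (ADE)⁺ = {ABCDE}.
This closure contains every attribute of Schema1, so Schema1 ∩ Schema2 → Schema1. The join is lossless.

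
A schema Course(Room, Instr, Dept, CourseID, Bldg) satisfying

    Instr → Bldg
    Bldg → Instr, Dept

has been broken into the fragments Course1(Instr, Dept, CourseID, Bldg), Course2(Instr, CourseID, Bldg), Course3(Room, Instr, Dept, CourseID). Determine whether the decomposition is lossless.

Chase test. Columns are Room, Instr, Dept, CourseID, Bldg; row i has aⱼ where attribute j ∈ Coursei, else bᵢⱼ.
Initial tableau (one row per fragment):
  row 1: b11 a2 a3 a4 a5
  row 2: b21 a2 b23 a4 a5
  row 3: a1 a2 a3 a4 b35
Rows 1 and 3 agree on Instr; apply Instr→Bldg and equate their Bldg entries.
Rows 1 and 2 agree on Bldg; apply Bldg→Instr, Dept and equate their Instr, Dept entries.
Row 3 is now all distinguished symbols — the join is lossless.

Yes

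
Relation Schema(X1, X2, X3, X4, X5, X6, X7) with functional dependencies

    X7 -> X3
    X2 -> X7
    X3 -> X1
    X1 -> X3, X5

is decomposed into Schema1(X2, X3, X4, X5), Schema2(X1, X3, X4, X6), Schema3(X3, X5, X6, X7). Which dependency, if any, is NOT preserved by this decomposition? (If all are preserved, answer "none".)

X2 -> X7

Check X2 → X7: no single fragment contains all of {X2, X7}, and the restricted closure of {X2} across the fragments never reaches {X7}.
X7 → X3 is preserved.
X3 → X1 is preserved.
X1 → X3, X5 is preserved.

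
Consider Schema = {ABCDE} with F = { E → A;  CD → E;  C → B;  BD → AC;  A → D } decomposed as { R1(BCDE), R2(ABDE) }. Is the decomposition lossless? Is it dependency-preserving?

lossless and dependency-preserving

Lossless test: (BDE)⁺ = {ABCDE}, which contains all of one fragment — lossless.
Dependency preservation: BD → AC is not contained in any single fragment, but the restricted closure of its left-hand side across the fragments still reaches the right-hand side; the remaining FDs each lie inside some fragment. All dependencies are preserved.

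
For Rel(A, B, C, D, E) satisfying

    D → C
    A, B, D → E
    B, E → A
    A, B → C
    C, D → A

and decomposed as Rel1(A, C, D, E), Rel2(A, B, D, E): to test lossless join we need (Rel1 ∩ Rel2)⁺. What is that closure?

Rel1 ∩ Rel2 = {A, D, E}.
D → C applies, adding C
Closure: {A, C, D, E}.

A, C, D, E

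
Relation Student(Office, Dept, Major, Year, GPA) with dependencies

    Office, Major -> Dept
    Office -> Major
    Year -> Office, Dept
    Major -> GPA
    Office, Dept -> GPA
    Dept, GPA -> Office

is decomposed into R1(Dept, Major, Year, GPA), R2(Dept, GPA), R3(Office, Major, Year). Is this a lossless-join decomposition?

Chase test. Columns are Office, Dept, Major, Year, GPA; row i has aⱼ where attribute j ∈ Ri, else bᵢⱼ.
Initial tableau (one row per fragment):
  row 1: b11 a2 a3 a4 a5
  row 2: b21 a2 b23 b24 a5
  row 3: a1 b32 a3 a4 b35
Rows 1 and 3 agree on Year; apply Year→Office, Dept and equate their Office, Dept entries.
Rows 1 and 3 agree on Major; apply Major→GPA and equate their GPA entries.
Rows 1 and 2 agree on Dept, GPA; apply Dept, GPA→Office and equate their Office entries.
Rows 1 and 2 agree on Office; apply Office→Major and equate their Major entries.
Row 1 is now all distinguished symbols — the join is lossless.

Yes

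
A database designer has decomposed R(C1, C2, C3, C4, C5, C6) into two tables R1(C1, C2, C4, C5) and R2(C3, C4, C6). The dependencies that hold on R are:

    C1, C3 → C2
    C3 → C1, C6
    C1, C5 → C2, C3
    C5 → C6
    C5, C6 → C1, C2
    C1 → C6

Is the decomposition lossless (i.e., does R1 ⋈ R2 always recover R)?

Common attributes: R1 ∩ R2 = {C4}.
No dependency enlarges {C4}, so (C4)⁺ = {C4}.
The closure contains neither all of R1 = {C1, C2, C4, C5} nor all of R2 = {C3, C4, C6}, so the common attributes are not a superkey of either fragment. The join is lossy.

No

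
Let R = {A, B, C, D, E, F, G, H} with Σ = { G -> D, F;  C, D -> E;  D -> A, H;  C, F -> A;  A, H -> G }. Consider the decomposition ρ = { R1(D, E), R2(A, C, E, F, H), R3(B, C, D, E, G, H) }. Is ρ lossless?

Chase test. Columns are A, B, C, D, E, F, G, H; row i has aⱼ where attribute j ∈ Ri, else bᵢⱼ.
Initial tableau (one row per fragment):
  row 1: b11 b12 b13 a4 a5 b16 b17 b18
  row 2: a1 b22 a3 b24 a5 a6 b27 a8
  row 3: b31 a2 a3 a4 a5 b36 a7 a8
Rows 1 and 3 agree on D; apply D→A, H and equate their A, H entries.
Rows 1 and 3 agree on A, H; apply A, H→G and equate their G entries.
Rows 1 and 3 agree on G; apply G→D, F and equate their D, F entries.
No row becomes fully distinguished — the join is lossy.

No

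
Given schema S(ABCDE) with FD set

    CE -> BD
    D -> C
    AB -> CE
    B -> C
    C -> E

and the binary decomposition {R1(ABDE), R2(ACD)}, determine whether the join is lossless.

Common attributes: R1 ∩ R2 = {AD}.
Closure of {AD}: D → C applies, adding C; C → E applies, adding E; CE → BD applies, adding B. So (AD)⁺ = {ABCDE}.
This closure contains every attribute of R1, so R1 ∩ R2 → R1. The join is lossless.

Yes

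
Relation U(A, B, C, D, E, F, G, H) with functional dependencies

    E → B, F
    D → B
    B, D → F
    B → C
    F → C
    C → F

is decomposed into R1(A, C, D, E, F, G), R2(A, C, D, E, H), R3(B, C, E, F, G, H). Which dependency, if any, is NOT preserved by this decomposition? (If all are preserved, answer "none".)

D → B

Check D → B: no single fragment contains all of {B, D}, and the restricted closure of {D} across the fragments never reaches {B}.
E → B, F is preserved.
B, D → F is preserved.
B → C is preserved.
F → C is preserved.
C → F is preserved.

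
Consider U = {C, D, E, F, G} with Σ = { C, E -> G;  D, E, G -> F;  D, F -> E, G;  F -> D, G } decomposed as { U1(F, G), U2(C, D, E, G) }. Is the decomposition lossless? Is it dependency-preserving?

lossy and not dependency-preserving

Lossless test: (G)⁺ = {G}, which is a superkey of neither fragment — lossy.
Dependency preservation: the restricted closure of {D, E, G} across the fragments never reaches {F}, so D, E, G → F cannot be enforced without a join — not preserved.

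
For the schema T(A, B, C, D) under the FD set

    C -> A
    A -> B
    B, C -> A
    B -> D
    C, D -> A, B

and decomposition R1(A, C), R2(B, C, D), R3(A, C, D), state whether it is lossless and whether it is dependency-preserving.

Lossless test (chase): Rows 1 and 2 agree on C; apply C→A and equate their A entries. Rows 1 and 2 agree on A; apply A→B and equate their B entries. Rows 1 and 3 agree on A; apply A→B and equate their B entries. Rows 1 and 2 agree on B; apply B→D and equate their D entries. Row 1 is now all distinguished symbols — the join is lossless.
Dependency preservation: the restricted closure of {A} across the fragments never reaches {B}, so A → B cannot be enforced without a join — not preserved.

lossless but not dependency-preserving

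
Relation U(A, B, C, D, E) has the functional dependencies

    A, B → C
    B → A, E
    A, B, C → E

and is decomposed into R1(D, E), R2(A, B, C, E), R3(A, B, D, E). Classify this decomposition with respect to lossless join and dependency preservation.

Lossless test (chase): Rows 2 and 3 agree on A, B; apply A, B→C and equate their C entries. Row 3 is now all distinguished symbols — the join is lossless.
Dependency preservation: every FD's attributes lie within a single fragment, so each can be enforced locally — preserved.

lossless and dependency-preserving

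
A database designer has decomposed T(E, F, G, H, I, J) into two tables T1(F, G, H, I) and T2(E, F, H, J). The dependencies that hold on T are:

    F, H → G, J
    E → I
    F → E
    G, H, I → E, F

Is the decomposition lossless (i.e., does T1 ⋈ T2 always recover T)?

Common attributes: T1 ∩ T2 = {F, H}.
Closure of {F, H}: F, H → G, J applies, adding G, J; F → E applies, adding E; E → I applies, adding I. So (F, H)⁺ = {E, F, G, H, I, J}.
This closure contains every attribute of T1, so T1 ∩ T2 → T1. The join is lossless.

Yes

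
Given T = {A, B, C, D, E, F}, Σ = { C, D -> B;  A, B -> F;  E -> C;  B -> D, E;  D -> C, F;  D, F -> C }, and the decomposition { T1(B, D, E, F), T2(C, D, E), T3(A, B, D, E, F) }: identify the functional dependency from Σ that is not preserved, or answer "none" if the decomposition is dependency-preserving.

none

C, D → B: restricted closure across fragments reaches B.
A, B → F lies within T3.
E → C lies within T2.
B → D, E lies within T1.
D → C, F: restricted closure across fragments reaches C, F.
D, F → C: restricted closure across fragments reaches C.
Every dependency is enforceable on the fragments, so the decomposition is dependency-preserving.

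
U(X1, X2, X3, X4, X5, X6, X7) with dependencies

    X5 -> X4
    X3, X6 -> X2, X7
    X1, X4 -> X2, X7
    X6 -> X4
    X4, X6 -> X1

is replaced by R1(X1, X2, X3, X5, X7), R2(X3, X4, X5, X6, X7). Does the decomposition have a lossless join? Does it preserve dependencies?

lossy and not dependency-preserving

Lossless test: (X3, X5, X7)⁺ = {X3, X4, X5, X7}, which is a superkey of neither fragment — lossy.
Dependency preservation: the restricted closure of {X3, X6} across the fragments never reaches {X2, X7}, so X3, X6 → X2, X7 cannot be enforced without a join — not preserved.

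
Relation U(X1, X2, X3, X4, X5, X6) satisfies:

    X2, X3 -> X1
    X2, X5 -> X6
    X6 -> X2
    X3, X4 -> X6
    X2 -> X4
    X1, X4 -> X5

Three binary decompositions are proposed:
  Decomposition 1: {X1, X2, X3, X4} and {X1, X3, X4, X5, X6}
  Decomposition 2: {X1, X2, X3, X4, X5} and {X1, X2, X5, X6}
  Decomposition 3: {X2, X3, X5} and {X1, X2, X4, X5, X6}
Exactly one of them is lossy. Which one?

Decomposition 3

Decomposition 1: common = {X1, X3, X4}, closure = {X1, X2, X3, X4, X5, X6} → lossless.
Decomposition 2: common = {X1, X2, X5}, closure = {X1, X2, X4, X5, X6} → lossless.
Decomposition 3: common = {X2, X5}, closure = {X2, X4, X5, X6} → lossy.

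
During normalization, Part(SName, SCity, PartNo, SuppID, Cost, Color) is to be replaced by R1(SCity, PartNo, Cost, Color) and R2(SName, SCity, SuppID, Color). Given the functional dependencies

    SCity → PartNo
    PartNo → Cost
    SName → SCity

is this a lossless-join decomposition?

Yes

Common attributes: R1 ∩ R2 = {SCity, Color}.
Closure of {SCity, Color}: SCity → PartNo applies, adding PartNo; PartNo → Cost applies, adding Cost. So (SCity, Color)⁺ = {SCity, PartNo, Cost, Color}.
This closure contains every attribute of R1, so R1 ∩ R2 → R1. The join is lossless.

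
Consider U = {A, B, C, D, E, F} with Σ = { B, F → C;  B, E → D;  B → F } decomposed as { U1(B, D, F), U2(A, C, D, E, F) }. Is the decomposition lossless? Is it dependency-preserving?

lossy and not dependency-preserving

Lossless test: (D, F)⁺ = {D, F}, which is a superkey of neither fragment — lossy.
Dependency preservation: the restricted closure of {B, F} across the fragments never reaches {C}, so B, F → C cannot be enforced without a join — not preserved.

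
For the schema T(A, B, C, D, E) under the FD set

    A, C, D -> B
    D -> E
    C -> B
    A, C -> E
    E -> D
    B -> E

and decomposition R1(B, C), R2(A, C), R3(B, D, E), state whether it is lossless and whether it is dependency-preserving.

lossless and dependency-preserving

Lossless test (chase): Rows 1 and 2 agree on C; apply C→B and equate their B entries. Rows 1 and 2 agree on B; apply B→E and equate their E entries. Rows 1 and 3 agree on B; apply B→E and equate their E entries. Rows 1 and 2 agree on E; apply E→D and equate their D entries. Rows 1 and 3 agree on E; apply E→D and equate their D entries. Row 2 is now all distinguished symbols — the join is lossless.
Dependency preservation: A, C, D → B; A, C → E are not contained in any single fragment, but the restricted closure of each left-hand side across the fragments still reaches the right-hand side; the remaining FDs each lie inside some fragment. All dependencies are preserved.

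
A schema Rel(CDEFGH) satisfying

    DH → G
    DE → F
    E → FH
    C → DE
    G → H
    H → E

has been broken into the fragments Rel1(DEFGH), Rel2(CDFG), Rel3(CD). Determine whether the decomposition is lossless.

Chase test. Columns are CDEFGH; row i has aⱼ where attribute j ∈ Reli, else bᵢⱼ.
Initial tableau (one row per fragment):
  row 1: b11 a2 a3 a4 a5 a6
  row 2: a1 a2 b23 a4 a5 b26
  row 3: a1 a2 b33 b34 b35 b36
Rows 2 and 3 agree on C; apply C→DE and equate their DE entries.
Rows 1 and 2 agree on G; apply G→H and equate their H entries.
Rows 1 and 2 agree on H; apply H→E and equate their E entries.
Rows 1 and 3 agree on DE; apply DE→F and equate their F entries.
Rows 1 and 3 agree on E; apply E→FH and equate their FH entries.
Rows 1 and 3 agree on DH; apply DH→G and equate their G entries.
Row 2 is now all distinguished symbols — the join is lossless.

Yes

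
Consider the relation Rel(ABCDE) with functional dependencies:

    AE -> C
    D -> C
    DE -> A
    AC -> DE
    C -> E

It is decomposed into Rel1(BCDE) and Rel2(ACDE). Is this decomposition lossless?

Common attributes: Rel1 ∩ Rel2 = {CDE}.
Closure of {CDE}: DE → A applies, adding A. So (CDE)⁺ = {ACDE}.
This closure contains every attribute of Rel2, so Rel1 ∩ Rel2 → Rel2. The join is lossless.

Yes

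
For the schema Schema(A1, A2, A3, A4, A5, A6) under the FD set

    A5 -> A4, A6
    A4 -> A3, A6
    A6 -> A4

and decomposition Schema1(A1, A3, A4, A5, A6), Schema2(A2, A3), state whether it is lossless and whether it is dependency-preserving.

Lossless test: (A3)⁺ = {A3}, which is a superkey of neither fragment — lossy.
Dependency preservation: every FD's attributes lie within a single fragment, so each can be enforced locally — preserved.

lossy but dependency-preserving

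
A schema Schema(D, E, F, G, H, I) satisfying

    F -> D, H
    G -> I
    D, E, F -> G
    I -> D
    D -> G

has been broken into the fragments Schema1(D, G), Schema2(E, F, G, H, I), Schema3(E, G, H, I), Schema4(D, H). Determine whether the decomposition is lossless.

Yes

Chase test. Columns are D, E, F, G, H, I; row i has aⱼ where attribute j ∈ Schemai, else bᵢⱼ.
Initial tableau (one row per fragment):
  row 1: a1 b12 b13 a4 b15 b16
  row 2: b21 a2 a3 a4 a5 a6
  row 3: b31 a2 b33 a4 a5 a6
  row 4: a1 b42 b43 b44 a5 b46
Rows 1 and 2 agree on G; apply G→I and equate their I entries.
Rows 1 and 2 agree on I; apply I→D and equate their D entries.
Rows 1 and 3 agree on I; apply I→D and equate their D entries.
Rows 1 and 4 agree on D; apply D→G and equate their G entries.
Rows 1 and 4 agree on G; apply G→I and equate their I entries.
Row 2 is now all distinguished symbols — the join is lossless.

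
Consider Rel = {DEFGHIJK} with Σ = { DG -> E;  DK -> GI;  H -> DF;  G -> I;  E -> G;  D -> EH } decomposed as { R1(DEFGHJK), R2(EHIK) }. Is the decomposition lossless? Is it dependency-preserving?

lossless but not dependency-preserving

Lossless test: (EHK)⁺ = {DEFGHIK}, which contains all of one fragment — lossless.
Dependency preservation: the restricted closure of {G} across the fragments never reaches {I}, so G → I cannot be enforced without a join — not preserved.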